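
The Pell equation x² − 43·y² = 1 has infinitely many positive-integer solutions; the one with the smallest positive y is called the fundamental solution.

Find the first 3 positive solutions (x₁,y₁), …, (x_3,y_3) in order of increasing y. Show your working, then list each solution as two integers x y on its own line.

3482 531
24248647 3697884
168867574226 25752063645

√43 = [6; 1,1,3,1,5,1,3,1,1,12, …], period ℓ=10 (even) → k=9
i=0: a=6 ⇒ p=6, q=1
i=1: a=1 ⇒ p=7, q=1
i=2: a=1 ⇒ p=13, q=2
…
i=4: a=1 ⇒ p=59, q=9
i=5: a=5 ⇒ p=341, q=52
…
i=7: a=3 ⇒ p=1541, q=235
i=8: a=1 ⇒ p=1941, q=296
i=9: a=1 ⇒ p=3482, q=531
(x₁, y₁) = (3482, 531);  3482² − 43·531² = 1 ✓
n=2: (3482,531)∘(3482,531) = (3482·3482+43·531·531, 3482·531+531·3482) = (24248647,3697884)
n=3: (24248647,3697884)∘(3482,531) = (3482·24248647+43·531·3697884, 3482·3697884+531·24248647) = (168867574226,25752063645)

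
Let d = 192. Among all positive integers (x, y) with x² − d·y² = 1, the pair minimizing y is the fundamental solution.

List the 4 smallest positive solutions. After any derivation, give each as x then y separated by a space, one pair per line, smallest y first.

√192 → a₀=13, period (1,5,1,26); ℓ=4 even so k=3
a_0=13:  p_0=13·1+0=13,  q_0=13·0+1=1
a_1=1:  p_1=1·13+1=14,  q_1=1·1+0=1
a_2=5:  p_2=5·14+13=83,  q_2=5·1+1=6
a_3=1:  p_3=1·83+14=97,  q_3=1·6+1=7
fundamental: x₁=97, y₁=7  (since 9409 − 192·49 = 1)
(x_2, y_2) = (97·97 + 192·7·7, 97·7 + 7·97) = (18817, 1358)
(x_3, y_3) = (97·18817 + 192·7·1358, 97·1358 + 7·18817) = (3650401, 263445)
(x_4, y_4) = (97·3650401 + 192·7·263445, 97·263445 + 7·3650401) = (708158977, 51106972)

97 7
18817 1358
3650401 263445
708158977 51106972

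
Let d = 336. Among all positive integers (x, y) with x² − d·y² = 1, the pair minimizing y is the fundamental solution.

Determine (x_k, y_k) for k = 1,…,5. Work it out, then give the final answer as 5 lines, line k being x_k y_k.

55 3
6049 330
665335 36297
73180801 3992340
8049222775 439121103

[18; 3,36] for √336; ℓ=2 ⇒ convergent index 1
k=0  a_k=18  p_k/q_k = 18/1
k=1  a_k=3  p_k/q_k = 55/3
→ (55, 3).  Check: 55²=3025, 336·3²=3024, difference 1.
(55+3√336)^2 = 6049 + 330√336
(55+3√336)^3 = 665335 + 36297√336
(55+3√336)^4 = 73180801 + 3992340√336
(55+3√336)^5 = 8049222775 + 439121103√336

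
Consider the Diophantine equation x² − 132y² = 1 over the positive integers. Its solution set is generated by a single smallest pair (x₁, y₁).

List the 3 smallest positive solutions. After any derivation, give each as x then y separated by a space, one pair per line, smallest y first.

[11; 2,22] for √132; ℓ=2 ⇒ convergent index 1
step 0: (11, 1)  from 11·(1,0) + (0,1)
step 1: (23, 2)  from 2·(11,1) + (1,0)
→ (23, 2).  Check: 23²=529, 132·2²=528, difference 1.
n=2: (23,2)∘(23,2) = (23·23+132·2·2, 23·2+2·23) = (1057,92)
n=3: (1057,92)∘(23,2) = (23·1057+132·2·92, 23·92+2·1057) = (48599,4230)

23 2
1057 92
48599 4230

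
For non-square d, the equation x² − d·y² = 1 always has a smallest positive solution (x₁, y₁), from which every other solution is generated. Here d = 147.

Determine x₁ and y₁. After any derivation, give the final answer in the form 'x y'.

97 8

√147 → a₀=12, period (8,24); ℓ=2 even so k=1
a_0=12:  p_0=12·1+0=12,  q_0=12·0+1=1
a_1=8:  p_1=8·12+1=97,  q_1=8·1+0=8
fundamental: x₁=97, y₁=8  (since 9409 − 147·64 = 1)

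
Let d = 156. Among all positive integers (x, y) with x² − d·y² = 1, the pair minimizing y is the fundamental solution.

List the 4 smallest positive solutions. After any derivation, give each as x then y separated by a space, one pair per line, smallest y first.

25 2
1249 100
62425 4998
3120001 249800

√156 → a₀=12, period (2,24); ℓ=2 even so k=1
i=0: a=12 ⇒ p=12, q=1
i=1: a=2 ⇒ p=25, q=2
(x₁, y₁) = (25, 2);  25² − 156·2² = 1 ✓
(x_2, y_2) = (25·25 + 156·2·2, 25·2 + 2·25) = (1249, 100)
(x_3, y_3) = (25·1249 + 156·2·100, 25·100 + 2·1249) = (62425, 4998)
(x_4, y_4) = (25·62425 + 156·2·4998, 25·4998 + 2·62425) = (3120001, 249800)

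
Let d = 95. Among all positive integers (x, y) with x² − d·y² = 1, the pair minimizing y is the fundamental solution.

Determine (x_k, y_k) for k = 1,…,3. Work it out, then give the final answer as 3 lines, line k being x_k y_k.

√95 → a₀=9, period (1,2,1,18); ℓ=4 even so k=3
k=0  a_k=9  p_k/q_k = 9/1
…
k=2  a_k=2  p_k/q_k = 29/3
k=3  a_k=1  p_k/q_k = 39/4
→ (39, 4).  Check: 39²=1521, 95·4²=1520, difference 1.
(x_2, y_2) = (39·39 + 95·4·4, 39·4 + 4·39) = (3041, 312)
(x_3, y_3) = (39·3041 + 95·4·312, 39·312 + 4·3041) = (237159, 24332)

39 4
3041 312
237159 24332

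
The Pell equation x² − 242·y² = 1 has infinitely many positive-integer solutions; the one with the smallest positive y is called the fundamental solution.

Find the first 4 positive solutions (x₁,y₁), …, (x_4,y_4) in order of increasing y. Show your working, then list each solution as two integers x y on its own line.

19601 1260
768398401 49394520
30122754096401 1936363971780
1180872205318713601 75909340372325040

√242 → a₀=15, period (1,1,3,1,14,1,3,1,1,30); ℓ=10 even so k=9
step 0: (15, 1)  from 15·(1,0) + (0,1)
…
step 2: (31, 2)  from 1·(16,1) + (15,1)
step 3: (109, 7)  from 3·(31,2) + (16,1)
step 4: (140, 9)  from 1·(109,7) + (31,2)
step 5: (2069, 133)  from 14·(140,9) + (109,7)
step 6: (2209, 142)  from 1·(2069,133) + (140,9)
step 7: (8696, 559)  from 3·(2209,142) + (2069,133)
step 8: (10905, 701)  from 1·(8696,559) + (2209,142)
step 9: (19601, 1260)  from 1·(10905,701) + (8696,559)
fundamental: x₁=19601, y₁=1260  (since 384199201 − 242·1587600 = 1)
(19601+1260√242)^2 = 768398401 + 49394520√242
(19601+1260√242)^3 = 30122754096401 + 1936363971780√242
(19601+1260√242)^4 = 1180872205318713601 + 75909340372325040√242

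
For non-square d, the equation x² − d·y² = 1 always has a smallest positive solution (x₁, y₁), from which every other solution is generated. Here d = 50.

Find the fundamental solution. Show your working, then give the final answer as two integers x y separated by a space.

99 14

d=50: √d = [7; 14] (ℓ=1, odd), read p_1/q_1
i=0: a=7 ⇒ p=7, q=1
i=1: a=14 ⇒ p=99, q=14
(x₁, y₁) = (99, 14);  99² − 50·14² = 1 ✓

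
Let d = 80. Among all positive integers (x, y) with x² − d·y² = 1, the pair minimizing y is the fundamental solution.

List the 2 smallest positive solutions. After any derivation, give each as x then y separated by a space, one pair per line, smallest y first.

9 1
161 18

d=80: √d = [8; 1,16] (ℓ=2, even), read p_1/q_1
step 0: (8, 1)  from 8·(1,0) + (0,1)
step 1: (9, 1)  from 1·(8,1) + (1,0)
fundamental: x₁=9, y₁=1  (since 81 − 80·1 = 1)
(x_2, y_2) = (9·9 + 80·1·1, 9·1 + 1·9) = (161, 18)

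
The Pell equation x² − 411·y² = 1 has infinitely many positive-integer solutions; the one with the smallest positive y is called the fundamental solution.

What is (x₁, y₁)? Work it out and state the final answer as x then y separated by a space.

√411 → a₀=20, period (3,1,1,1,19,1,1,1,3,40); ℓ=10 even so k=9
k=0  a_k=20  p_k/q_k = 20/1
k=1  a_k=3  p_k/q_k = 61/3
k=2  a_k=1  p_k/q_k = 81/4
k=3  a_k=1  p_k/q_k = 142/7
k=4  a_k=1  p_k/q_k = 223/11
…
k=6  a_k=1  p_k/q_k = 4602/227
k=7  a_k=1  p_k/q_k = 8981/443
k=8  a_k=1  p_k/q_k = 13583/670
k=9  a_k=3  p_k/q_k = 49730/2453
→ (49730, 2453).  Check: 49730²=2473072900, 411·2453²=2473072899, difference 1.

49730 2453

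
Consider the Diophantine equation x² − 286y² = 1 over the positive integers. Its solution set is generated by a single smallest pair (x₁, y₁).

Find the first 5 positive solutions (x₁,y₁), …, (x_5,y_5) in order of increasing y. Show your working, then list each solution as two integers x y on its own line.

√286 = [16; 1,10,3,3,2,3,3,10,1,32, …], period ℓ=10 (even) → k=9
i=0: a=16 ⇒ p=16, q=1
…
i=7: a=3 ⇒ p=49703, q=2939
i=8: a=10 ⇒ p=512132, q=30283
i=9: a=1 ⇒ p=561835, q=33222
→ (561835, 33222).  Check: 561835²=315658567225, 286·33222²=315658567224, difference 1.
(x_2, y_2) = (561835·561835 + 286·33222·33222, 561835·33222 + 33222·561835) = (631317134449, 37330564740)
(x_3, y_3) = (561835·631317134449 + 286·33222·37330564740, 561835·37330564740 + 33222·631317134449) = (709392124465745995, 41947235681362578)
(x_4, y_4) = (561835·709392124465745995 + 286·33222·41947235681362578, 561835·41947235681362578 + 33222·709392124465745995) = (797122648497793485067201, 47134850318039357456520)
(x_5, y_5) = (561835·797122648497793485067201 + 286·33222·47134850318039357456520, 561835·47134850318039357456520 + 33222·797122648497793485067201) = (895702806436806213240996001675, 52964017256829337557486465822)

561835 33222
631317134449 37330564740
709392124465745995 41947235681362578
797122648497793485067201 47134850318039357456520
895702806436806213240996001675 52964017256829337557486465822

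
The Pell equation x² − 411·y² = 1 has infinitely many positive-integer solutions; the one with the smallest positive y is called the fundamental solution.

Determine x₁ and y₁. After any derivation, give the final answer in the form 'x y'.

√411 = [20; 3,1,1,1,19,1,1,1,3,40, …], period ℓ=10 (even) → k=9
i=0: a=20 ⇒ p=20, q=1
…
i=3: a=1 ⇒ p=142, q=7
i=4: a=1 ⇒ p=223, q=11
…
i=6: a=1 ⇒ p=4602, q=227
…
i=8: a=1 ⇒ p=13583, q=670
i=9: a=3 ⇒ p=49730, q=2453
fundamental: x₁=49730, y₁=2453  (since 2473072900 − 411·6017209 = 1)

49730 2453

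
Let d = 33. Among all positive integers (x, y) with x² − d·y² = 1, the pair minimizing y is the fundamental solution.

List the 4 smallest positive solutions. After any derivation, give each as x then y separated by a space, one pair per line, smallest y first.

23 4
1057 184
48599 8460
2234497 388976

√33 = [5; 1,2,1,10, …], period ℓ=4 (even) → k=3
step 0: (5, 1)  from 5·(1,0) + (0,1)
step 1: (6, 1)  from 1·(5,1) + (1,0)
step 2: (17, 3)  from 2·(6,1) + (5,1)
step 3: (23, 4)  from 1·(17,3) + (6,1)
fundamental: x₁=23, y₁=4  (since 529 − 33·16 = 1)
n=2: (23,4)∘(23,4) = (23·23+33·4·4, 23·4+4·23) = (1057,184)
n=3: (1057,184)∘(23,4) = (23·1057+33·4·184, 23·184+4·1057) = (48599,8460)
n=4: (48599,8460)∘(23,4) = (23·48599+33·4·8460, 23·8460+4·48599) = (2234497,388976)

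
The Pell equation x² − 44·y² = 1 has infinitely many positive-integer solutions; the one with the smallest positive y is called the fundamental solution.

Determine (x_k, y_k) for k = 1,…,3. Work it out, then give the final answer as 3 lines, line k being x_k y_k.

199 30
79201 11940
31521799 4752090

[6; 1,1,1,2,1,1,1,12] for √44; ℓ=8 ⇒ convergent index 7
a_0=6:  p_0=6·1+0=6,  q_0=6·0+1=1
a_1=1:  p_1=1·6+1=7,  q_1=1·1+0=1
a_2=1:  p_2=1·7+6=13,  q_2=1·1+1=2
…
a_5=1:  p_5=1·53+20=73,  q_5=1·8+3=11
a_6=1:  p_6=1·73+53=126,  q_6=1·11+8=19
a_7=1:  p_7=1·126+73=199,  q_7=1·19+11=30
(x₁, y₁) = (199, 30);  199² − 44·30² = 1 ✓
k=2:  x_2 = 199·199+44·30·30 = 79201,  y_2 = 199·30+30·199 = 11940
k=3:  x_3 = 199·79201+44·30·11940 = 31521799,  y_3 = 199·11940+30·79201 = 4752090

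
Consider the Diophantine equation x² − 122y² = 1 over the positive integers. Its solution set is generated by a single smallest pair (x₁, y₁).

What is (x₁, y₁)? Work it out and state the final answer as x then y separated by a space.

243 22

√122 → a₀=11, period (22); ℓ=1 odd so k=1
i=0: a=11 ⇒ p=11, q=1
i=1: a=22 ⇒ p=243, q=22
(x₁, y₁) = (243, 22);  243² − 122·22² = 1 ✓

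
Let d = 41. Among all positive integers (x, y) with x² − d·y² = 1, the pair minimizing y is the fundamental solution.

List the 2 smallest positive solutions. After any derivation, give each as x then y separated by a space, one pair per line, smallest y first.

2049 320
8396801 1311360

[6; 2,2,12] for √41; ℓ=3 ⇒ convergent index 5
a_0=6:  p_0=6·1+0=6,  q_0=6·0+1=1
…
a_2=2:  p_2=2·13+6=32,  q_2=2·2+1=5
…
a_4=2:  p_4=2·397+32=826,  q_4=2·62+5=129
a_5=2:  p_5=2·826+397=2049,  q_5=2·129+62=320
(x₁, y₁) = (2049, 320);  2049² − 41·320² = 1 ✓
(x_2, y_2) = (2049·2049 + 41·320·320, 2049·320 + 320·2049) = (8396801, 1311360)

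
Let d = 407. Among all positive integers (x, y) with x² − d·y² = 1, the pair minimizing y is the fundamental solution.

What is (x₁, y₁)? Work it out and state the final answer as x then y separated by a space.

d=407: √d = [20; 5,1,2,1,5,40] (ℓ=6, even), read p_5/q_5
i=0: a=20 ⇒ p=20, q=1
…
i=4: a=1 ⇒ p=464, q=23
i=5: a=5 ⇒ p=2663, q=132
fundamental: x₁=2663, y₁=132  (since 7091569 − 407·17424 = 1)

2663 132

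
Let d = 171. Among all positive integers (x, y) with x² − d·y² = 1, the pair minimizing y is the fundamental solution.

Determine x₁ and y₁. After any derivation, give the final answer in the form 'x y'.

√171 → a₀=13, period (13,26); ℓ=2 even so k=1
k=0  a_k=13  p_k/q_k = 13/1
k=1  a_k=13  p_k/q_k = 170/13
fundamental: x₁=170, y₁=13  (since 28900 − 171·169 = 1)

170 13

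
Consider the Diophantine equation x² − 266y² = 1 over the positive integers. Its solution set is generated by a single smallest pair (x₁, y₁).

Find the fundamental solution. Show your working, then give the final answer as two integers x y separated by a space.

√266 → a₀=16, period (3,4,3,32); ℓ=4 even so k=3
a_0=16:  p_0=16·1+0=16,  q_0=16·0+1=1
…
a_2=4:  p_2=4·49+16=212,  q_2=4·3+1=13
a_3=3:  p_3=3·212+49=685,  q_3=3·13+3=42
→ (685, 42).  Check: 685²=469225, 266·42²=469224, difference 1.

685 42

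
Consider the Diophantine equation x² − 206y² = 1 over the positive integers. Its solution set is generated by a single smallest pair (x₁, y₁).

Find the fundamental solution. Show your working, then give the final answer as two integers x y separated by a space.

59535 4148

√206 = [14; 2,1,5,14,5,1,2,28, …], period ℓ=8 (even) → k=7
step 0: (14, 1)  from 14·(1,0) + (0,1)
step 1: (29, 2)  from 2·(14,1) + (1,0)
step 2: (43, 3)  from 1·(29,2) + (14,1)
step 3: (244, 17)  from 5·(43,3) + (29,2)
…
step 5: (17539, 1222)  from 5·(3459,241) + (244,17)
step 6: (20998, 1463)  from 1·(17539,1222) + (3459,241)
step 7: (59535, 4148)  from 2·(20998,1463) + (17539,1222)
fundamental: x₁=59535, y₁=4148  (since 3544416225 − 206·17205904 = 1)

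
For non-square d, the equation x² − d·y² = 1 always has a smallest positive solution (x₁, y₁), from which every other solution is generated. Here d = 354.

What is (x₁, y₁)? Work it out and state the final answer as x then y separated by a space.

[18; 1,4,2,2,18,2,2,4,1,36] for √354; ℓ=10 ⇒ convergent index 9
step 0: (18, 1)  from 18·(1,0) + (0,1)
…
step 2: (94, 5)  from 4·(19,1) + (18,1)
step 3: (207, 11)  from 2·(94,5) + (19,1)
step 4: (508, 27)  from 2·(207,11) + (94,5)
step 5: (9351, 497)  from 18·(508,27) + (207,11)
…
step 7: (47771, 2539)  from 2·(19210,1021) + (9351,497)
step 8: (210294, 11177)  from 4·(47771,2539) + (19210,1021)
step 9: (258065, 13716)  from 1·(210294,11177) + (47771,2539)
(x₁, y₁) = (258065, 13716);  258065² − 354·13716² = 1 ✓

258065 13716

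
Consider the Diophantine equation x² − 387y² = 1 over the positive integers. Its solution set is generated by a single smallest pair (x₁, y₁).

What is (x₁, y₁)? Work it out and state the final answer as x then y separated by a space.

3482 177

√387 = [19; 1,2,19,2,1,38, …], period ℓ=6 (even) → k=5
i=0: a=19 ⇒ p=19, q=1
i=1: a=1 ⇒ p=20, q=1
i=2: a=2 ⇒ p=59, q=3
i=3: a=19 ⇒ p=1141, q=58
i=4: a=2 ⇒ p=2341, q=119
i=5: a=1 ⇒ p=3482, q=177
(x₁, y₁) = (3482, 177);  3482² − 387·177² = 1 ✓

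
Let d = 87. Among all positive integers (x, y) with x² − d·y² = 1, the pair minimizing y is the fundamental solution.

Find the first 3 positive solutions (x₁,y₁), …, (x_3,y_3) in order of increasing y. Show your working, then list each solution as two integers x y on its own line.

28 3
1567 168
87724 9405

[9; 3,18] for √87; ℓ=2 ⇒ convergent index 1
a_0=9:  p_0=9·1+0=9,  q_0=9·0+1=1
a_1=3:  p_1=3·9+1=28,  q_1=3·1+0=3
(x₁, y₁) = (28, 3);  28² − 87·3² = 1 ✓
n=2: (28,3)∘(28,3) = (28·28+87·3·3, 28·3+3·28) = (1567,168)
n=3: (1567,168)∘(28,3) = (28·1567+87·3·168, 28·168+3·1567) = (87724,9405)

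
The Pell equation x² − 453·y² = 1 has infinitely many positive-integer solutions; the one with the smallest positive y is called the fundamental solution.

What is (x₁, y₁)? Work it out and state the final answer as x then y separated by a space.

d=453: √d = [21; 3,1,1,10,14,10,1,1,3,42] (ℓ=10, even), read p_9/q_9
i=0: a=21 ⇒ p=21, q=1
…
i=2: a=1 ⇒ p=85, q=4
i=3: a=1 ⇒ p=149, q=7
i=4: a=10 ⇒ p=1575, q=74
i=5: a=14 ⇒ p=22199, q=1043
…
i=8: a=1 ⇒ p=469329, q=22051
i=9: a=3 ⇒ p=1653751, q=77700
(x₁, y₁) = (1653751, 77700);  1653751² − 453·77700² = 1 ✓

1653751 77700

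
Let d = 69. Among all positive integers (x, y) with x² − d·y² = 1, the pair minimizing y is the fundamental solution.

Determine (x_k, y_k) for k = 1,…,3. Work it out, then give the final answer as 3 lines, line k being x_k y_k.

7775 936
120901249 14554800
1880014414175 226327139064

√69 = [8; 3,3,1,4,1,3,3,16, …], period ℓ=8 (even) → k=7
step 0: (8, 1)  from 8·(1,0) + (0,1)
…
step 4: (515, 62)  from 4·(108,13) + (83,10)
step 5: (623, 75)  from 1·(515,62) + (108,13)
step 6: (2384, 287)  from 3·(623,75) + (515,62)
step 7: (7775, 936)  from 3·(2384,287) + (623,75)
fundamental: x₁=7775, y₁=936  (since 60450625 − 69·876096 = 1)
(7775+936√69)^2 = 120901249 + 14554800√69
(7775+936√69)^3 = 1880014414175 + 226327139064√69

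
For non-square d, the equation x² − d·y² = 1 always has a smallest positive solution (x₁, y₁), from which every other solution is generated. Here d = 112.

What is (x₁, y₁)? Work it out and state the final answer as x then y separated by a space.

127 12

√112 = [10; 1,1,2,1,1,20, …], period ℓ=6 (even) → k=5
step 0: (10, 1)  from 10·(1,0) + (0,1)
step 1: (11, 1)  from 1·(10,1) + (1,0)
…
step 3: (53, 5)  from 2·(21,2) + (11,1)
step 4: (74, 7)  from 1·(53,5) + (21,2)
step 5: (127, 12)  from 1·(74,7) + (53,5)
→ (127, 12).  Check: 127²=16129, 112·12²=16128, difference 1.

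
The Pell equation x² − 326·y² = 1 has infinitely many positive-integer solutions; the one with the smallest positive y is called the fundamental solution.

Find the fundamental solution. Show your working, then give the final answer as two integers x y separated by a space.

d=326: √d = [18; 18,36] (ℓ=2, even), read p_1/q_1
a_0=18:  p_0=18·1+0=18,  q_0=18·0+1=1
a_1=18:  p_1=18·18+1=325,  q_1=18·1+0=18
fundamental: x₁=325, y₁=18  (since 105625 − 326·324 = 1)

325 18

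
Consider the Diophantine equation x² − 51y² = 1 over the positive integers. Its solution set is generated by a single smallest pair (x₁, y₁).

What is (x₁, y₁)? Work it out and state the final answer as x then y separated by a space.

50 7

√51 → a₀=7, period (7,14); ℓ=2 even so k=1
k=0  a_k=7  p_k/q_k = 7/1
k=1  a_k=7  p_k/q_k = 50/7
fundamental: x₁=50, y₁=7  (since 2500 − 51·49 = 1)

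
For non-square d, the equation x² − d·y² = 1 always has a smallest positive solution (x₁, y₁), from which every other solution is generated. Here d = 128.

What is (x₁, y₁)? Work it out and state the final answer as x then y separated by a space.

[11; 3,5,3,22] for √128; ℓ=4 ⇒ convergent index 3
step 0: (11, 1)  from 11·(1,0) + (0,1)
…
step 2: (181, 16)  from 5·(34,3) + (11,1)
step 3: (577, 51)  from 3·(181,16) + (34,3)
→ (577, 51).  Check: 577²=332929, 128·51²=332928, difference 1.

577 51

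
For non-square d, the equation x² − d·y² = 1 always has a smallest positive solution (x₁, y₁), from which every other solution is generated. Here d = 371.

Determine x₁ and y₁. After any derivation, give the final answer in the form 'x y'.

d=371: √d = [19; 3,1,4,1,3,38] (ℓ=6, even), read p_5/q_5
i=0: a=19 ⇒ p=19, q=1
…
i=2: a=1 ⇒ p=77, q=4
i=3: a=4 ⇒ p=366, q=19
i=4: a=1 ⇒ p=443, q=23
i=5: a=3 ⇒ p=1695, q=88
(x₁, y₁) = (1695, 88);  1695² − 371·88² = 1 ✓

1695 88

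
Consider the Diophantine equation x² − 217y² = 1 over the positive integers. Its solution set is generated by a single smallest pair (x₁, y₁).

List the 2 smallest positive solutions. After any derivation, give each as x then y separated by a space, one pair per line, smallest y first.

√217 → a₀=14, period (1,2,1,2,1,…,2,1,28); ℓ=16 even so k=15
a_0=14:  p_0=14·1+0=14,  q_0=14·0+1=1
a_1=1:  p_1=1·14+1=15,  q_1=1·1+0=1
a_2=2:  p_2=2·15+14=44,  q_2=2·1+1=3
…
a_5=1:  p_5=1·162+59=221,  q_5=1·11+4=15
a_6=1:  p_6=1·221+162=383,  q_6=1·15+11=26
a_7=9:  p_7=9·383+221=3668,  q_7=9·26+15=249
a_8=4:  p_8=4·3668+383=15055,  q_8=4·249+26=1022
…
a_10=1:  p_10=1·139163+15055=154218,  q_10=1·9447+1022=10469
a_11=1:  p_11=1·154218+139163=293381,  q_11=1·10469+9447=19916
a_12=2:  p_12=2·293381+154218=740980,  q_12=2·19916+10469=50301
…
a_14=2:  p_14=2·1034361+740980=2809702,  q_14=2·70217+50301=190735
a_15=1:  p_15=1·2809702+1034361=3844063,  q_15=1·190735+70217=260952
fundamental: x₁=3844063, y₁=260952  (since 14776820347969 − 217·68095946304 = 1)
k=2:  x_2 = 3844063·3844063+217·260952·260952 = 29553640695937,  y_2 = 3844063·260952+260952·3844063 = 2006231855952

3844063 260952
29553640695937 2006231855952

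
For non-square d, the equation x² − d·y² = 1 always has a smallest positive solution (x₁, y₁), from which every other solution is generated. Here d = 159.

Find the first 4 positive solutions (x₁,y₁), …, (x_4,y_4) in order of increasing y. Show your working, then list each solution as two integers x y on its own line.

d=159: √d = [12; 1,1,1,1,3,1,1,1,1,24] (ℓ=10, even), read p_9/q_9
k=0  a_k=12  p_k/q_k = 12/1
…
k=7  a_k=1  p_k/q_k = 517/41
k=8  a_k=1  p_k/q_k = 807/64
k=9  a_k=1  p_k/q_k = 1324/105
fundamental: x₁=1324, y₁=105  (since 1752976 − 159·11025 = 1)
(1324+105√159)^2 = 3505951 + 278040√159
(1324+105√159)^3 = 9283756924 + 736249815√159
(1324+105√159)^4 = 24583384828801 + 1949589232080√159

1324 105
3505951 278040
9283756924 736249815
24583384828801 1949589232080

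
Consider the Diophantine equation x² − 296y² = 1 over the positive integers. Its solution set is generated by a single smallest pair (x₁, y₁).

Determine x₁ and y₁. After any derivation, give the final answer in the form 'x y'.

[17; 4,1,7,1,4,34] for √296; ℓ=6 ⇒ convergent index 5
step 0: (17, 1)  from 17·(1,0) + (0,1)
…
step 4: (757, 44)  from 1·(671,39) + (86,5)
step 5: (3699, 215)  from 4·(757,44) + (671,39)
fundamental: x₁=3699, y₁=215  (since 13682601 − 296·46225 = 1)

3699 215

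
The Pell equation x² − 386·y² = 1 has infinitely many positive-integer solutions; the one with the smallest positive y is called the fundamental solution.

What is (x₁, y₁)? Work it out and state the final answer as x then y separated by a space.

111555 5678

√386 = [19; 1,1,1,4,1,18,1,4,1,1,1,38, …], period ℓ=12 (even) → k=11
i=0: a=19 ⇒ p=19, q=1
…
i=4: a=4 ⇒ p=275, q=14
…
i=6: a=18 ⇒ p=6287, q=320
i=7: a=1 ⇒ p=6621, q=337
…
i=9: a=1 ⇒ p=39392, q=2005
i=10: a=1 ⇒ p=72163, q=3673
i=11: a=1 ⇒ p=111555, q=5678
(x₁, y₁) = (111555, 5678);  111555² − 386·5678² = 1 ✓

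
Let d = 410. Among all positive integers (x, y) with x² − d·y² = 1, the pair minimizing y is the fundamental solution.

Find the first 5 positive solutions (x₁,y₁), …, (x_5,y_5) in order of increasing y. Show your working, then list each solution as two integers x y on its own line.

81 4
13121 648
2125521 104972
344321281 17004816
55777922001 2754675220

d=410: √d = [20; 4,40] (ℓ=2, even), read p_1/q_1
i=0: a=20 ⇒ p=20, q=1
i=1: a=4 ⇒ p=81, q=4
→ (81, 4).  Check: 81²=6561, 410·4²=6560, difference 1.
(81+4√410)^2 = 13121 + 648√410
(81+4√410)^3 = 2125521 + 104972√410
(81+4√410)^4 = 344321281 + 17004816√410
(81+4√410)^5 = 55777922001 + 2754675220√410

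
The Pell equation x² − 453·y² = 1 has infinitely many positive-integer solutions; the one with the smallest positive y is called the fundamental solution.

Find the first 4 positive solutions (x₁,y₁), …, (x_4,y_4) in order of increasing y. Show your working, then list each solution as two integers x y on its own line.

1653751 77700
5469784740001 256992905400
18091323967121133751 850004548596233100
59837090203895614338960001 2811391744490881177810800

[21; 3,1,1,10,14,10,1,1,3,42] for √453; ℓ=10 ⇒ convergent index 9
a_0=21:  p_0=21·1+0=21,  q_0=21·0+1=1
…
a_2=1:  p_2=1·64+21=85,  q_2=1·3+1=4
a_3=1:  p_3=1·85+64=149,  q_3=1·4+3=7
…
a_6=10:  p_6=10·22199+1575=223565,  q_6=10·1043+74=10504
a_7=1:  p_7=1·223565+22199=245764,  q_7=1·10504+1043=11547
a_8=1:  p_8=1·245764+223565=469329,  q_8=1·11547+10504=22051
a_9=3:  p_9=3·469329+245764=1653751,  q_9=3·22051+11547=77700
→ (1653751, 77700).  Check: 1653751²=2734892370001, 453·77700²=2734892370000, difference 1.
(1653751+77700√453)^2 = 5469784740001 + 256992905400√453
(1653751+77700√453)^3 = 18091323967121133751 + 850004548596233100√453
(1653751+77700√453)^4 = 59837090203895614338960001 + 2811391744490881177810800√453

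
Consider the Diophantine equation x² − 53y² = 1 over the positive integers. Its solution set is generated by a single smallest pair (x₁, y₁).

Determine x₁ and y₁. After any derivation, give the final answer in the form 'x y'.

[7; 3,1,1,3,14] for √53; ℓ=5 ⇒ convergent index 9
i=0: a=7 ⇒ p=7, q=1
i=1: a=3 ⇒ p=22, q=3
i=2: a=1 ⇒ p=29, q=4
i=3: a=1 ⇒ p=51, q=7
i=4: a=3 ⇒ p=182, q=25
i=5: a=14 ⇒ p=2599, q=357
i=6: a=3 ⇒ p=7979, q=1096
i=7: a=1 ⇒ p=10578, q=1453
i=8: a=1 ⇒ p=18557, q=2549
i=9: a=3 ⇒ p=66249, q=9100
fundamental: x₁=66249, y₁=9100  (since 4388930001 − 53·82810000 = 1)

66249 9100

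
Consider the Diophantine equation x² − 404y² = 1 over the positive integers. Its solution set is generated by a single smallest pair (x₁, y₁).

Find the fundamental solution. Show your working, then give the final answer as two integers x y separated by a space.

201 10

√404 = [20; 10,40, …], period ℓ=2 (even) → k=1
k=0  a_k=20  p_k/q_k = 20/1
k=1  a_k=10  p_k/q_k = 201/10
fundamental: x₁=201, y₁=10  (since 40401 − 404·100 = 1)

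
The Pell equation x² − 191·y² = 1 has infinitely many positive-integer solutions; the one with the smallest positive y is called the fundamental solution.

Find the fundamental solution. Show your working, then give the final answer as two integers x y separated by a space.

√191 → a₀=13, period (1,4,1,1,3,…,4,1,26); ℓ=16 even so k=15
step 0: (13, 1)  from 13·(1,0) + (0,1)
step 1: (14, 1)  from 1·(13,1) + (1,0)
step 2: (69, 5)  from 4·(14,1) + (13,1)
…
step 4: (152, 11)  from 1·(83,6) + (69,5)
…
step 6: (1230, 89)  from 2·(539,39) + (152,11)
step 7: (2999, 217)  from 2·(1230,89) + (539,39)
step 8: (40217, 2910)  from 13·(2999,217) + (1230,89)
step 9: (83433, 6037)  from 2·(40217,2910) + (2999,217)
step 10: (207083, 14984)  from 2·(83433,6037) + (40217,2910)
step 11: (704682, 50989)  from 3·(207083,14984) + (83433,6037)
…
step 13: (1616447, 116962)  from 1·(911765,65973) + (704682,50989)
step 14: (7377553, 533821)  from 4·(1616447,116962) + (911765,65973)
step 15: (8994000, 650783)  from 1·(7377553,533821) + (1616447,116962)
(x₁, y₁) = (8994000, 650783);  8994000² − 191·650783² = 1 ✓

8994000 650783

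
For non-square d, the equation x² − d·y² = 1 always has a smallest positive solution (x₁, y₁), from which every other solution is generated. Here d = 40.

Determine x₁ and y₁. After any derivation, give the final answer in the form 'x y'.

19 3

√40 → a₀=6, period (3,12); ℓ=2 even so k=1
i=0: a=6 ⇒ p=6, q=1
i=1: a=3 ⇒ p=19, q=3
(x₁, y₁) = (19, 3);  19² − 40·3² = 1 ✓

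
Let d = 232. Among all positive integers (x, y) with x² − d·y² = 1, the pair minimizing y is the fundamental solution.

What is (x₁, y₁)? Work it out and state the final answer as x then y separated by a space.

19603 1287

√232 → a₀=15, period (4,3,7,3,4,30); ℓ=6 even so k=5
i=0: a=15 ⇒ p=15, q=1
…
i=3: a=7 ⇒ p=1447, q=95
i=4: a=3 ⇒ p=4539, q=298
i=5: a=4 ⇒ p=19603, q=1287
→ (19603, 1287).  Check: 19603²=384277609, 232·1287²=384277608, difference 1.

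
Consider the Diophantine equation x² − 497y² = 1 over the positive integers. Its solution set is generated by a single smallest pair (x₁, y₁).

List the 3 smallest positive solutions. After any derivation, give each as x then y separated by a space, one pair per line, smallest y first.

√497 = [22; 3,2,2,5,6,5,2,2,3,44, …], period ℓ=10 (even) → k=9
a_0=22:  p_0=22·1+0=22,  q_0=22·0+1=1
…
a_2=2:  p_2=2·67+22=156,  q_2=2·3+1=7
…
a_4=5:  p_4=5·379+156=2051,  q_4=5·17+7=92
a_5=6:  p_5=6·2051+379=12685,  q_5=6·92+17=569
…
a_7=2:  p_7=2·65476+12685=143637,  q_7=2·2937+569=6443
a_8=2:  p_8=2·143637+65476=352750,  q_8=2·6443+2937=15823
a_9=3:  p_9=3·352750+143637=1201887,  q_9=3·15823+6443=53912
(x₁, y₁) = (1201887, 53912);  1201887² − 497·53912² = 1 ✓
k=2:  x_2 = 1201887·1201887+497·53912·53912 = 2889064721537,  y_2 = 1201887·53912+53912·1201887 = 129592263888
k=3:  x_3 = 1201887·2889064721537+497·53912·129592263888 = 6944658661946678751,  y_3 = 1201887·129592263888+53912·2889064721537 = 311510514535059400

1201887 53912
2889064721537 129592263888
6944658661946678751 311510514535059400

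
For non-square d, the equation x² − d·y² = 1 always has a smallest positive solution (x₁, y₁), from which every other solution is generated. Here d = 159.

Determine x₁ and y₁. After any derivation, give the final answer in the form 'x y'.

[12; 1,1,1,1,3,1,1,1,1,24] for √159; ℓ=10 ⇒ convergent index 9
a_0=12:  p_0=12·1+0=12,  q_0=12·0+1=1
a_1=1:  p_1=1·12+1=13,  q_1=1·1+0=1
…
a_3=1:  p_3=1·25+13=38,  q_3=1·2+1=3
a_4=1:  p_4=1·38+25=63,  q_4=1·3+2=5
a_5=3:  p_5=3·63+38=227,  q_5=3·5+3=18
a_6=1:  p_6=1·227+63=290,  q_6=1·18+5=23
a_7=1:  p_7=1·290+227=517,  q_7=1·23+18=41
a_8=1:  p_8=1·517+290=807,  q_8=1·41+23=64
a_9=1:  p_9=1·807+517=1324,  q_9=1·64+41=105
fundamental: x₁=1324, y₁=105  (since 1752976 − 159·11025 = 1)

1324 105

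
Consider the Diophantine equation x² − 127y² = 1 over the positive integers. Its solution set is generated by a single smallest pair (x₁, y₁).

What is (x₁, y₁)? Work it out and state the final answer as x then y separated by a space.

√127 → a₀=11, period (3,1,2,2,7,11,7,2,2,1,3,22); ℓ=12 even so k=11
i=0: a=11 ⇒ p=11, q=1
…
i=4: a=2 ⇒ p=293, q=26
…
i=6: a=11 ⇒ p=24218, q=2149
i=7: a=7 ⇒ p=171701, q=15236
i=8: a=2 ⇒ p=367620, q=32621
…
i=10: a=1 ⇒ p=1274561, q=113099
i=11: a=3 ⇒ p=4730624, q=419775
fundamental: x₁=4730624, y₁=419775  (since 22378803429376 − 127·176211050625 = 1)

4730624 419775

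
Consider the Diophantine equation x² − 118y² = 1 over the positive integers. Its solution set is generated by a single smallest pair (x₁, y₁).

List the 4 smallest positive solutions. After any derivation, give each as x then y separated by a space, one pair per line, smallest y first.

d=118: √d = [10; 1,6,3,2,10,2,3,6,1,20] (ℓ=10, even), read p_9/q_9
i=0: a=10 ⇒ p=10, q=1
i=1: a=1 ⇒ p=11, q=1
…
i=3: a=3 ⇒ p=239, q=22
…
i=5: a=10 ⇒ p=5779, q=532
i=6: a=2 ⇒ p=12112, q=1115
…
i=8: a=6 ⇒ p=264802, q=24377
i=9: a=1 ⇒ p=306917, q=28254
fundamental: x₁=306917, y₁=28254  (since 94198044889 − 118·798288516 = 1)
(x_2, y_2) = (306917·306917 + 118·28254·28254, 306917·28254 + 28254·306917) = (188396089777, 17343265836)
(x_3, y_3) = (306917·188396089777 + 118·28254·17343265836, 306917·17343265836 + 28254·188396089777) = (115643925371868101, 10645886241146970)
(x_4, y_4) = (306917·115643925371868101 + 118·28254·10645886241146970, 306917·10645886241146970 + 28254·115643925371868101) = (70986173286526887819457, 6534806934930865917144)

306917 28254
188396089777 17343265836
115643925371868101 10645886241146970
70986173286526887819457 6534806934930865917144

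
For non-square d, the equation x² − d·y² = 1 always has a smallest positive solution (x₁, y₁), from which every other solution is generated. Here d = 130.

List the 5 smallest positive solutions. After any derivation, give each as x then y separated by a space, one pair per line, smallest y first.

6499 570
84474001 7408860
1097993058499 96300361710
14271713689896001 1251712094097720
185503733443275162499 16269753702781802850

d=130: √d = [11; 2,2,22] (ℓ=3, odd), read p_5/q_5
i=0: a=11 ⇒ p=11, q=1
…
i=4: a=2 ⇒ p=2611, q=229
i=5: a=2 ⇒ p=6499, q=570
→ (6499, 570).  Check: 6499²=42237001, 130·570²=42237000, difference 1.
(x_2, y_2) = (6499·6499 + 130·570·570, 6499·570 + 570·6499) = (84474001, 7408860)
(x_3, y_3) = (6499·84474001 + 130·570·7408860, 6499·7408860 + 570·84474001) = (1097993058499, 96300361710)
(x_4, y_4) = (6499·1097993058499 + 130·570·96300361710, 6499·96300361710 + 570·1097993058499) = (14271713689896001, 1251712094097720)
(x_5, y_5) = (6499·14271713689896001 + 130·570·1251712094097720, 6499·1251712094097720 + 570·14271713689896001) = (185503733443275162499, 16269753702781802850)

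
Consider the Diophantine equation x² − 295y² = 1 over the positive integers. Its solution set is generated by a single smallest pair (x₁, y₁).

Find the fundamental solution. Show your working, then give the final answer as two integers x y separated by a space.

[17; 5,1,2,3,2,6,2,3,2,1,5,34] for √295; ℓ=12 ⇒ convergent index 11
k=0  a_k=17  p_k/q_k = 17/1
k=1  a_k=5  p_k/q_k = 86/5
…
k=3  a_k=2  p_k/q_k = 292/17
…
k=7  a_k=2  p_k/q_k = 31208/1817
…
k=10  a_k=1  p_k/q_k = 355517/20699
k=11  a_k=5  p_k/q_k = 2024999/117900
→ (2024999, 117900).  Check: 2024999²=4100620950001, 295·117900²=4100620950000, difference 1.

2024999 117900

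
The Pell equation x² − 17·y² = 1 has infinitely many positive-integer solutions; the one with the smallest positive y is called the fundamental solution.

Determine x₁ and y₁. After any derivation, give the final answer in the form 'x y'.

[4; 8] for √17; ℓ=1 ⇒ convergent index 1
i=0: a=4 ⇒ p=4, q=1
i=1: a=8 ⇒ p=33, q=8
→ (33, 8).  Check: 33²=1089, 17·8²=1088, difference 1.

33 8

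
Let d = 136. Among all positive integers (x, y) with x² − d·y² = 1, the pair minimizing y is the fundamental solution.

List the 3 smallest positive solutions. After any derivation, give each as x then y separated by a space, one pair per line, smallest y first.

35 3
2449 210
171395 14697

d=136: √d = [11; 1,1,1,22] (ℓ=4, even), read p_3/q_3
a_0=11:  p_0=11·1+0=11,  q_0=11·0+1=1
a_1=1:  p_1=1·11+1=12,  q_1=1·1+0=1
a_2=1:  p_2=1·12+11=23,  q_2=1·1+1=2
a_3=1:  p_3=1·23+12=35,  q_3=1·2+1=3
(x₁, y₁) = (35, 3);  35² − 136·3² = 1 ✓
n=2: (35,3)∘(35,3) = (35·35+136·3·3, 35·3+3·35) = (2449,210)
n=3: (2449,210)∘(35,3) = (35·2449+136·3·210, 35·210+3·2449) = (171395,14697)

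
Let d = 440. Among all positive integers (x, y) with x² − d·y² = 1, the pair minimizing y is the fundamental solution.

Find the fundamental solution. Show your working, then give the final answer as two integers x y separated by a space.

21 1

[20; 1,40] for √440; ℓ=2 ⇒ convergent index 1
step 0: (20, 1)  from 20·(1,0) + (0,1)
step 1: (21, 1)  from 1·(20,1) + (1,0)
(x₁, y₁) = (21, 1);  21² − 440·1² = 1 ✓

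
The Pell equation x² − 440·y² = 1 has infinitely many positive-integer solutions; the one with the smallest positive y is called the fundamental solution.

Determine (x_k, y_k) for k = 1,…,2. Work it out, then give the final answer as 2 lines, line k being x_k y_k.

d=440: √d = [20; 1,40] (ℓ=2, even), read p_1/q_1
k=0  a_k=20  p_k/q_k = 20/1
k=1  a_k=1  p_k/q_k = 21/1
(x₁, y₁) = (21, 1);  21² − 440·1² = 1 ✓
n=2: (21,1)∘(21,1) = (21·21+440·1·1, 21·1+1·21) = (881,42)

21 1
881 42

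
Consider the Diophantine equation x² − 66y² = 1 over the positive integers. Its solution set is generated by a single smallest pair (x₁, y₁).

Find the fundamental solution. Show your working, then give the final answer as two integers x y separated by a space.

65 8

√66 = [8; 8,16, …], period ℓ=2 (even) → k=1
step 0: (8, 1)  from 8·(1,0) + (0,1)
step 1: (65, 8)  from 8·(8,1) + (1,0)
→ (65, 8).  Check: 65²=4225, 66·8²=4224, difference 1.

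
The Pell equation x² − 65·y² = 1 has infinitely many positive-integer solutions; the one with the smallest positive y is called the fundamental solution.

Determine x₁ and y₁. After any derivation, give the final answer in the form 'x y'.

√65 = [8; 16, …], period ℓ=1 (odd) → k=1
i=0: a=8 ⇒ p=8, q=1
i=1: a=16 ⇒ p=129, q=16
fundamental: x₁=129, y₁=16  (since 16641 − 65·256 = 1)

129 16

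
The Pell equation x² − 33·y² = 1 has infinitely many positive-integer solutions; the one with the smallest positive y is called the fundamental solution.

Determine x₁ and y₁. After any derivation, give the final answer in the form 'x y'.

[5; 1,2,1,10] for √33; ℓ=4 ⇒ convergent index 3
i=0: a=5 ⇒ p=5, q=1
i=1: a=1 ⇒ p=6, q=1
i=2: a=2 ⇒ p=17, q=3
i=3: a=1 ⇒ p=23, q=4
fundamental: x₁=23, y₁=4  (since 529 − 33·16 = 1)

23 4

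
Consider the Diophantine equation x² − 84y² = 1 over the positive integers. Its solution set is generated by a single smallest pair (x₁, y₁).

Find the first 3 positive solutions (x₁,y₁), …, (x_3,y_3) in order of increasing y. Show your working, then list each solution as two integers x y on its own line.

55 6
6049 660
665335 72594

√84 = [9; 6,18, …], period ℓ=2 (even) → k=1
step 0: (9, 1)  from 9·(1,0) + (0,1)
step 1: (55, 6)  from 6·(9,1) + (1,0)
fundamental: x₁=55, y₁=6  (since 3025 − 84·36 = 1)
(55+6√84)^2 = 6049 + 660√84
(55+6√84)^3 = 665335 + 72594√84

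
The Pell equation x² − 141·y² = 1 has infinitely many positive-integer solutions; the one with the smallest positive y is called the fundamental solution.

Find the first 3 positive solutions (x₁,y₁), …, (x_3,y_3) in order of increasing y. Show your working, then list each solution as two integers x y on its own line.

d=141: √d = [11; 1,6,1,22] (ℓ=4, even), read p_3/q_3
a_0=11:  p_0=11·1+0=11,  q_0=11·0+1=1
…
a_2=6:  p_2=6·12+11=83,  q_2=6·1+1=7
a_3=1:  p_3=1·83+12=95,  q_3=1·7+1=8
fundamental: x₁=95, y₁=8  (since 9025 − 141·64 = 1)
k=2:  x_2 = 95·95+141·8·8 = 18049,  y_2 = 95·8+8·95 = 1520
k=3:  x_3 = 95·18049+141·8·1520 = 3429215,  y_3 = 95·1520+8·18049 = 288792

95 8
18049 1520
3429215 288792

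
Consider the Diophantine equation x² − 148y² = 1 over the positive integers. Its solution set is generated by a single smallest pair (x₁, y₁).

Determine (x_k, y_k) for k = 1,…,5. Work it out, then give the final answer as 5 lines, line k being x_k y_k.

73 6
10657 876
1555849 127890
227143297 18671064
33161365513 2725847454

[12; 6,24] for √148; ℓ=2 ⇒ convergent index 1
i=0: a=12 ⇒ p=12, q=1
i=1: a=6 ⇒ p=73, q=6
→ (73, 6).  Check: 73²=5329, 148·6²=5328, difference 1.
k=2:  x_2 = 73·73+148·6·6 = 10657,  y_2 = 73·6+6·73 = 876
k=3:  x_3 = 73·10657+148·6·876 = 1555849,  y_3 = 73·876+6·10657 = 127890
k=4:  x_4 = 73·1555849+148·6·127890 = 227143297,  y_4 = 73·127890+6·1555849 = 18671064
k=5:  x_5 = 73·227143297+148·6·18671064 = 33161365513,  y_5 = 73·18671064+6·227143297 = 2725847454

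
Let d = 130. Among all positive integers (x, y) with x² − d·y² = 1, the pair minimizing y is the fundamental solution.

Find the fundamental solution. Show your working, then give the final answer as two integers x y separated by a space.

6499 570

[11; 2,2,22] for √130; ℓ=3 ⇒ convergent index 5
i=0: a=11 ⇒ p=11, q=1
i=1: a=2 ⇒ p=23, q=2
…
i=3: a=22 ⇒ p=1277, q=112
i=4: a=2 ⇒ p=2611, q=229
i=5: a=2 ⇒ p=6499, q=570
fundamental: x₁=6499, y₁=570  (since 42237001 − 130·324900 = 1)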